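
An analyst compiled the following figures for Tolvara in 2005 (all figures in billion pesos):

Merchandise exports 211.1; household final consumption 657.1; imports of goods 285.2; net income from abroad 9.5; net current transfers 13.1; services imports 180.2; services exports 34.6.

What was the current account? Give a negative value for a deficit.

Goods balance = 211.1 - 285.2 = -74.1
Services balance = 34.6 - 180.2 = -145.6
Trade balance (goods + services) = -74.1 + (-145.6) = -219.7
Net primary income = 9.5
Net secondary income = 13.1
Current account = -219.7 + 9.5 + 13.1 = -197.1

-197.1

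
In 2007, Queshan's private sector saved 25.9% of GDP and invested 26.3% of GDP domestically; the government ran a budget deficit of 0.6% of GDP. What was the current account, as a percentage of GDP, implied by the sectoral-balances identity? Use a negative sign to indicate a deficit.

-1.0

By the sectoral-balances identity, CA = (S_private - I) + (T - G).
Private balance = 25.9 - 26.3 = -0.4
Government balance (T - G) = -0.6
CA = -0.4 + (-0.6) = -1.0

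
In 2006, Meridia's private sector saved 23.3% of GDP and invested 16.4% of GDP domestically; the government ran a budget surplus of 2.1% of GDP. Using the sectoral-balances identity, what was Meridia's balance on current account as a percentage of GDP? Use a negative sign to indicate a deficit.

9.0

By the sectoral-balances identity, CA = (S_private - I) + (T - G).
Private balance = 23.3 - 16.4 = 6.9
Government balance (T - G) = 2.1
CA = 6.9 + 2.1 = 9.0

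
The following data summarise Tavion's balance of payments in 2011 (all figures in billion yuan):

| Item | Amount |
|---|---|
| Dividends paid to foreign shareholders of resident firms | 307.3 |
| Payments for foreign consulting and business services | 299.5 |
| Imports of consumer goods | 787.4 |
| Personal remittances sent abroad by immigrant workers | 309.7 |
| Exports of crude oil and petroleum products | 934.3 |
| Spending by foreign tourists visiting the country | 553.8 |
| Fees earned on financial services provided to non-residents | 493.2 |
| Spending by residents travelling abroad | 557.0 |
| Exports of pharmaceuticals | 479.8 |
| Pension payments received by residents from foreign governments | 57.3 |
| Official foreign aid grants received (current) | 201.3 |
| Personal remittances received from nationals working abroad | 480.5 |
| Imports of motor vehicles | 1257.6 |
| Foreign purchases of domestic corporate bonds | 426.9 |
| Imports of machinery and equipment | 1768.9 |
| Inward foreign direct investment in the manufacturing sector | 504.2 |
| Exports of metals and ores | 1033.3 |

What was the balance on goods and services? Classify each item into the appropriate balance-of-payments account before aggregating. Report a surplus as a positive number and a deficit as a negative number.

-1176.0

Goods: -1768.9 - 1257.6 + 1033.3 - 787.4 + 479.8 + 934.3 = -1366.5
Services: 553.8 - 299.5 - 557.0 + 493.2 = 190.5
Trade balance = -1366.5 + 190.5 = -1176.0
(Excluded from the trade balance — primary income: dividends paid to foreign shareholders of resident firms 307.3; secondary income: personal remittances sent abroad by immigrant workers 309.7, pension payments received by residents from foreign governments 57.3, official foreign aid grants received (current) 201.3, personal remittances received from nationals working abroad 480.5; financial account: foreign purchases of domestic corporate bonds 426.9, inward foreign direct investment in the manufacturing sector 504.2.)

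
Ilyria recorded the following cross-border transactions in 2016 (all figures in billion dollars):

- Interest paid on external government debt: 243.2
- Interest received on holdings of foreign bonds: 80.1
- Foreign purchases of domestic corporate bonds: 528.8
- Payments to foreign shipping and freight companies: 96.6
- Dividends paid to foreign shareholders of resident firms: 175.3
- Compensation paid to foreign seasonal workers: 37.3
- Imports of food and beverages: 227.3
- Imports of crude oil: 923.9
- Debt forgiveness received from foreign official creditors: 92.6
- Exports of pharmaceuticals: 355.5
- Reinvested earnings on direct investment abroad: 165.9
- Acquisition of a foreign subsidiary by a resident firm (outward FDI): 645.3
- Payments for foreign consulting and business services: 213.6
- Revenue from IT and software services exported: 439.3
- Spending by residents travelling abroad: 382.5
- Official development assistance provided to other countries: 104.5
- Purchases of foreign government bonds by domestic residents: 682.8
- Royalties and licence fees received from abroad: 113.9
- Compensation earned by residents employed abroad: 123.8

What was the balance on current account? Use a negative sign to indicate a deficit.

Goods: 355.5 - 227.3 - 923.9 = -795.7
Services: -213.6 - 382.5 - 96.6 + 439.3 + 113.9 = -139.5
Primary income: 123.8 - 243.2 + 80.1 - 175.3 + 165.9 - 37.3 = -86.0
Secondary income: -104.5
Current account = (-795.7) + (-139.5) + (-86.0) + (-104.5) = -1125.7
(Excluded from the current account — financial account: foreign purchases of domestic corporate bonds 528.8, acquisition of a foreign subsidiary by a resident firm (outward FDI) 645.3, purchases of foreign government bonds by domestic residents 682.8; capital account: debt forgiveness received from foreign official creditors 92.6.)

-1125.7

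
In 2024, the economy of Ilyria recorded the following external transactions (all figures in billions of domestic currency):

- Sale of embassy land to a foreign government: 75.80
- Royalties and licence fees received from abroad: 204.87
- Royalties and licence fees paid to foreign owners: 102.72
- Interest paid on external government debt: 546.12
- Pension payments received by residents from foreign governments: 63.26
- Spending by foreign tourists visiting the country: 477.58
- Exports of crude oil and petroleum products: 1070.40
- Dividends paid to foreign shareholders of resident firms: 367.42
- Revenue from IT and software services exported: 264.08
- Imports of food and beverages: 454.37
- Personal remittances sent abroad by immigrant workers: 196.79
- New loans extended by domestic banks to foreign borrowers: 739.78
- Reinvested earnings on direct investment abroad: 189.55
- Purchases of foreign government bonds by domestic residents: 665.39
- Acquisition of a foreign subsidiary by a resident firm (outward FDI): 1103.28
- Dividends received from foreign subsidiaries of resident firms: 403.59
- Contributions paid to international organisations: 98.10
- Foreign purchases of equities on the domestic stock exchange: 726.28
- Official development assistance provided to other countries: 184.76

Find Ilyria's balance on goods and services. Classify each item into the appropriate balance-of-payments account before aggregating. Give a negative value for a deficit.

Goods: -454.37 + 1070.40 = 616.03
Services: 204.87 - 102.72 + 264.08 + 477.58 = 843.81
Trade balance = 616.03 + 843.81 = 1459.84
(Excluded from the trade balance — capital account: sale of embassy land to a foreign government 75.80; primary income: interest paid on external government debt 546.12, dividends paid to foreign shareholders of resident firms 367.42, reinvested earnings on direct investment abroad 189.55, dividends received from foreign subsidiaries of resident firms 403.59; secondary income: pension payments received by residents from foreign governments 63.26, personal remittances sent abroad by immigrant workers 196.79, contributions paid to international organisations 98.10, official development assistance provided to other countries 184.76; financial account: new loans extended by domestic banks to foreign borrowers 739.78, purchases of foreign government bonds by domestic residents 665.39, acquisition of a foreign subsidiary by a resident firm (outward FDI) 1103.28, foreign purchases of equities on the domestic stock exchange 726.28.)

1459.84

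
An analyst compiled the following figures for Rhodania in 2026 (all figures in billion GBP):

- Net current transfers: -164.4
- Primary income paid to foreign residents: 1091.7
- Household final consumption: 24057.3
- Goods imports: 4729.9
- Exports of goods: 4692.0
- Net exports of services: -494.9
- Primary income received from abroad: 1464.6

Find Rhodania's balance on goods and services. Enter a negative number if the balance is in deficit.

-532.8

Goods balance = 4692.0 - 4729.9 = -37.9
Services balance = -494.9
Trade balance (goods + services) = -37.9 + (-494.9) = -532.8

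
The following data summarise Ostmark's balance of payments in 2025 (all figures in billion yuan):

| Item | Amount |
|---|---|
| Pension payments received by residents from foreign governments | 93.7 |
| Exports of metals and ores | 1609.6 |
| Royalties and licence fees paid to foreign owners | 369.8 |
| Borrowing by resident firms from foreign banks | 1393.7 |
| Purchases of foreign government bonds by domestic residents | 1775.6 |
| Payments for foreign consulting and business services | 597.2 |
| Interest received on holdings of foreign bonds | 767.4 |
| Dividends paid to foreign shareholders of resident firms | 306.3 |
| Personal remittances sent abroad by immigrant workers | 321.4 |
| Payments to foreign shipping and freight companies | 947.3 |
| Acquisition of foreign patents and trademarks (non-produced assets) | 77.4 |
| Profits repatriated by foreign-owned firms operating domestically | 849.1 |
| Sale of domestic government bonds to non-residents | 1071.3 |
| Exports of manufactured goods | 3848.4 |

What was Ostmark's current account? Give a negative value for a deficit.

2928.0

Goods: 1609.6 + 3848.4 = 5458.0
Services: -597.2 - 369.8 - 947.3 = -1914.3
Primary income: 767.4 - 849.1 - 306.3 = -388.0
Secondary income: 93.7 - 321.4 = -227.7
Current account = 5458.0 + (-1914.3) + (-388.0) + (-227.7) = 2928.0
(Excluded from the current account — financial account: borrowing by resident firms from foreign banks 1393.7, purchases of foreign government bonds by domestic residents 1775.6, sale of domestic government bonds to non-residents 1071.3; capital account: acquisition of foreign patents and trademarks (non-produced assets) 77.4.)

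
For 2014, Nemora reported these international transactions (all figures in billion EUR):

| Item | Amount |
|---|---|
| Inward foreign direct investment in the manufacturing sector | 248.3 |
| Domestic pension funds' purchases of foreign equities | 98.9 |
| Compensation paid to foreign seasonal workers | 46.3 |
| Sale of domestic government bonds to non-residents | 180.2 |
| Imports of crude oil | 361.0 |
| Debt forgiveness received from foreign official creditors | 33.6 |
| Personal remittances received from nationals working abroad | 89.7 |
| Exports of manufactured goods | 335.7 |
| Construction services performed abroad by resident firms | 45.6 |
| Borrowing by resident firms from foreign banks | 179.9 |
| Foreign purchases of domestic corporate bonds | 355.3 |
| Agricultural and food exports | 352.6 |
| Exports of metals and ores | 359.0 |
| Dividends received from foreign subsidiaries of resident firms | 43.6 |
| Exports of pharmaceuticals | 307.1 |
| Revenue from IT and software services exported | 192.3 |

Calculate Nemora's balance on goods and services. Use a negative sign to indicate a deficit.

Goods: 335.7 + 359.0 + 307.1 + 352.6 - 361.0 = 993.4
Services: 192.3 + 45.6 = 237.9
Trade balance = 993.4 + 237.9 = 1231.3
(Excluded from the trade balance — financial account: inward foreign direct investment in the manufacturing sector 248.3, domestic pension funds' purchases of foreign equities 98.9, sale of domestic government bonds to non-residents 180.2, borrowing by resident firms from foreign banks 179.9, foreign purchases of domestic corporate bonds 355.3; primary income: compensation paid to foreign seasonal workers 46.3, dividends received from foreign subsidiaries of resident firms 43.6; capital account: debt forgiveness received from foreign official creditors 33.6; secondary income: personal remittances received from nationals working abroad 89.7.)

1231.3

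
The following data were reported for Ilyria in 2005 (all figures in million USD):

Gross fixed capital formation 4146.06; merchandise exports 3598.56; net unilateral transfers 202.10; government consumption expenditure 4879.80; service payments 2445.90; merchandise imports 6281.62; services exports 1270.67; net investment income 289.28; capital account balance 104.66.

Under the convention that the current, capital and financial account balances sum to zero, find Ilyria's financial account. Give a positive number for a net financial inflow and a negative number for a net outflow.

Goods balance = 3598.56 - 6281.62 = -2683.06
Services balance = 1270.67 - 2445.90 = -1175.23
Trade balance (goods + services) = -2683.06 + (-1175.23) = -3858.29
Net primary income = 289.28
Net secondary income = 202.10
Current account = -3858.29 + 289.28 + 202.10 = -3366.91
Financial account = -(-3366.91 + 104.66) = 3262.25

3262.25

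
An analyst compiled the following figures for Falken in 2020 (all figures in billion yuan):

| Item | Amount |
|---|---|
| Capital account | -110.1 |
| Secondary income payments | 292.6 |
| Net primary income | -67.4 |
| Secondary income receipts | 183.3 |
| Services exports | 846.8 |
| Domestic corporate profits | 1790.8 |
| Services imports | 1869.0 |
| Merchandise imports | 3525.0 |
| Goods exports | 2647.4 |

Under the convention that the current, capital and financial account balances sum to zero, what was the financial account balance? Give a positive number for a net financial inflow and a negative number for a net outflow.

Goods balance = 2647.4 - 3525.0 = -877.6
Services balance = 846.8 - 1869.0 = -1022.2
Trade balance (goods + services) = -877.6 + (-1022.2) = -1899.8
Net primary income = -67.4
Net secondary income = 183.3 - 292.6 = -109.3
Current account = -1899.8 + (-67.4) + (-109.3) = -2076.5
Financial account = -(-2076.5 + (-110.1)) = 2186.6

2186.6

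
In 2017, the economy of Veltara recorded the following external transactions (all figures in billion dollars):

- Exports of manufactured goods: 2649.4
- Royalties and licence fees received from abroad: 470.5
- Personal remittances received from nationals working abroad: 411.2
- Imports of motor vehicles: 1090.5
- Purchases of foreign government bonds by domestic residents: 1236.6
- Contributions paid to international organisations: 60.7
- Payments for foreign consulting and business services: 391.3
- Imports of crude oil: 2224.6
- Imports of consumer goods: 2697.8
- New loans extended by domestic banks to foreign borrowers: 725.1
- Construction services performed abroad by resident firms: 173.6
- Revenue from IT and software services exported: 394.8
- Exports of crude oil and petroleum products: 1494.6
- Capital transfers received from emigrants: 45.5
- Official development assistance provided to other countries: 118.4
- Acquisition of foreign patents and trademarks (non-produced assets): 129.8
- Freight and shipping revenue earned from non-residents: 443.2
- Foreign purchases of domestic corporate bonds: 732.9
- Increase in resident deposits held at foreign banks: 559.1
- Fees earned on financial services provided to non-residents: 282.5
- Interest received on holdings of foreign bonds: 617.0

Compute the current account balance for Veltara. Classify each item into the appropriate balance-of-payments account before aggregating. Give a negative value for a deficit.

353.5

Goods: -2697.8 + 1494.6 - 1090.5 - 2224.6 + 2649.4 = -1868.9
Services: 470.5 + 282.5 + 173.6 + 443.2 - 391.3 + 394.8 = 1373.3
Primary income: 617.0
Secondary income: -118.4 + 411.2 - 60.7 = 232.1
Current account = (-1868.9) + 1373.3 + 617.0 + 232.1 = 353.5
(Excluded from the current account — financial account: purchases of foreign government bonds by domestic residents 1236.6, new loans extended by domestic banks to foreign borrowers 725.1, foreign purchases of domestic corporate bonds 732.9, increase in resident deposits held at foreign banks 559.1; capital account: capital transfers received from emigrants 45.5, acquisition of foreign patents and trademarks (non-produced assets) 129.8.)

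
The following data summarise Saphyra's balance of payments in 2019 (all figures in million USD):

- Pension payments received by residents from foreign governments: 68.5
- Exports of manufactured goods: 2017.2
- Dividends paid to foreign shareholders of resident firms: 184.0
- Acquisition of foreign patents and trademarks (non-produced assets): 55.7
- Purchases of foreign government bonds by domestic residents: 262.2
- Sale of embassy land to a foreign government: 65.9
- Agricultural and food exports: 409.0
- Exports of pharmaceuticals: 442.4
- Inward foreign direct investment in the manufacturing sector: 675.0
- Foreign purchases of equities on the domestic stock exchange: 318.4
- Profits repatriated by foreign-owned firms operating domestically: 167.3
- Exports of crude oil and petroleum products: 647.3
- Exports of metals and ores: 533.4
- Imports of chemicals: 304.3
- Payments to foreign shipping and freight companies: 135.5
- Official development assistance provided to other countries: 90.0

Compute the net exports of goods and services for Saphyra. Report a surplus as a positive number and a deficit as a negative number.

Goods: 647.3 + 442.4 + 533.4 + 409.0 - 304.3 + 2017.2 = 3745.0
Services: -135.5
Trade balance = 3745.0 + (-135.5) = 3609.5
(Excluded from the trade balance — secondary income: pension payments received by residents from foreign governments 68.5, official development assistance provided to other countries 90.0; primary income: dividends paid to foreign shareholders of resident firms 184.0, profits repatriated by foreign-owned firms operating domestically 167.3; capital account: acquisition of foreign patents and trademarks (non-produced assets) 55.7, sale of embassy land to a foreign government 65.9; financial account: purchases of foreign government bonds by domestic residents 262.2, inward foreign direct investment in the manufacturing sector 675.0, foreign purchases of equities on the domestic stock exchange 318.4.)

3609.5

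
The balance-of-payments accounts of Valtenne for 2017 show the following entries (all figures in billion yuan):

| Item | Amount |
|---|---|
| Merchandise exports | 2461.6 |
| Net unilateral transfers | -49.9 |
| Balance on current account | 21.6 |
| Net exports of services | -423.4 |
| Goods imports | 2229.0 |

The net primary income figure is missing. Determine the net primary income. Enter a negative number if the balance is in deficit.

262.3

Current account = goods balance + services balance + net primary income + net secondary income
Sum of the known components = -240.7
Net primary income = CA - (known components) = 21.6 - (-240.7) = 262.3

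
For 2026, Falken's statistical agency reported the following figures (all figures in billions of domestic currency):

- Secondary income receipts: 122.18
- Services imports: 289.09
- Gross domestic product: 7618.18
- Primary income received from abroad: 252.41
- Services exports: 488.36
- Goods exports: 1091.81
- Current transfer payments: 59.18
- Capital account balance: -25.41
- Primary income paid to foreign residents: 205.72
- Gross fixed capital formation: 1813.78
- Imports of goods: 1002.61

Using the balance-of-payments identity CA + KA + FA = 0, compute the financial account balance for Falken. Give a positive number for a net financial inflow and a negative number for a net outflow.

Goods balance = 1091.81 - 1002.61 = 89.20
Services balance = 488.36 - 289.09 = 199.27
Trade balance (goods + services) = 89.20 + 199.27 = 288.47
Net primary income = 252.41 - 205.72 = 46.69
Net secondary income = 122.18 - 59.18 = 63.00
Current account = 288.47 + 46.69 + 63.00 = 398.16
Financial account = -(398.16 + (-25.41)) = -372.75

-372.75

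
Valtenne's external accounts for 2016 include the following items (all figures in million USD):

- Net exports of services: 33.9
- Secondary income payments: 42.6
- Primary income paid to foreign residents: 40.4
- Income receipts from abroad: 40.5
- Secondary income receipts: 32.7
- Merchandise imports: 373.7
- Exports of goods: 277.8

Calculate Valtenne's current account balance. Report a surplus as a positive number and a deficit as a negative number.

-71.8

Goods balance = 277.8 - 373.7 = -95.9
Services balance = 33.9
Trade balance (goods + services) = -95.9 + 33.9 = -62.0
Net primary income = 40.5 - 40.4 = 0.1
Net secondary income = 32.7 - 42.6 = -9.9
Current account = -62.0 + 0.1 + (-9.9) = -71.8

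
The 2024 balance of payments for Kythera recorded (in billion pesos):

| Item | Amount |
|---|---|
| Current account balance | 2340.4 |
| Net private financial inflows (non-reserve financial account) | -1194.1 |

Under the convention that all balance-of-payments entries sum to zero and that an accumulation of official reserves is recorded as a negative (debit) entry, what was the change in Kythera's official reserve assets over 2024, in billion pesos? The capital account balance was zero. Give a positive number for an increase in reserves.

1146.3

Official reserve transactions balance = -(2340.4 + (-1194.1)) = -1146.3
An accumulation of reserves is recorded as a debit (negative entry), so the change in the stock of reserves is the negative of that balance.
Change in official reserves = -(-1146.3) = 1146.3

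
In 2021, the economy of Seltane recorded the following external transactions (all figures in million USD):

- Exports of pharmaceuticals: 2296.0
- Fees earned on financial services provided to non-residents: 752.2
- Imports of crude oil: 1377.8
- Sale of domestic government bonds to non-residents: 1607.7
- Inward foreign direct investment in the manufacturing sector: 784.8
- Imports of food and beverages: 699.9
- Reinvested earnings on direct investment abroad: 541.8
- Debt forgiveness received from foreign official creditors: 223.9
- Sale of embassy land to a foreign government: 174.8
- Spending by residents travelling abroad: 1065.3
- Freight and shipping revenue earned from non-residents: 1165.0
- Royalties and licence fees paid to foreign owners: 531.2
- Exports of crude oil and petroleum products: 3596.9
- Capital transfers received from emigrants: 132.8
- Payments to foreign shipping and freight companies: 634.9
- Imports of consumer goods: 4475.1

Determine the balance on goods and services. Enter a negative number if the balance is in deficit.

Goods: -4475.1 - 699.9 - 1377.8 + 3596.9 + 2296.0 = -659.9
Services: -634.9 + 752.2 - 531.2 + 1165.0 - 1065.3 = -314.2
Trade balance = -659.9 + (-314.2) = -974.1
(Excluded from the trade balance — financial account: sale of domestic government bonds to non-residents 1607.7, inward foreign direct investment in the manufacturing sector 784.8; primary income: reinvested earnings on direct investment abroad 541.8; capital account: debt forgiveness received from foreign official creditors 223.9, sale of embassy land to a foreign government 174.8, capital transfers received from emigrants 132.8.)

-974.1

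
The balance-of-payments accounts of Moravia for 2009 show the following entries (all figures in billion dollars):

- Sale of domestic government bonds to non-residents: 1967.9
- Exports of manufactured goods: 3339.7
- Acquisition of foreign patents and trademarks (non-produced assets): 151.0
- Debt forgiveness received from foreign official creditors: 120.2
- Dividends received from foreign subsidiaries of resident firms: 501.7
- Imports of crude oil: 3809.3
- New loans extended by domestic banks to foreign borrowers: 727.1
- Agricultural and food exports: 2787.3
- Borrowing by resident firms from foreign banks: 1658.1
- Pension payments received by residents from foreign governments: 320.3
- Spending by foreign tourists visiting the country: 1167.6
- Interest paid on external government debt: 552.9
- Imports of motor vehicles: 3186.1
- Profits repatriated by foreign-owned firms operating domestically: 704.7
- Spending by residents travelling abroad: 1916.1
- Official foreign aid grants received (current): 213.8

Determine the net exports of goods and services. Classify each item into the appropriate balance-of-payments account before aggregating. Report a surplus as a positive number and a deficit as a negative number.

Goods: 3339.7 + 2787.3 - 3186.1 - 3809.3 = -868.4
Services: -1916.1 + 1167.6 = -748.5
Trade balance = -868.4 + (-748.5) = -1616.9
(Excluded from the trade balance — financial account: sale of domestic government bonds to non-residents 1967.9, new loans extended by domestic banks to foreign borrowers 727.1, borrowing by resident firms from foreign banks 1658.1; capital account: acquisition of foreign patents and trademarks (non-produced assets) 151.0, debt forgiveness received from foreign official creditors 120.2; primary income: dividends received from foreign subsidiaries of resident firms 501.7, interest paid on external government debt 552.9, profits repatriated by foreign-owned firms operating domestically 704.7; secondary income: pension payments received by residents from foreign governments 320.3, official foreign aid grants received (current) 213.8.)

-1616.9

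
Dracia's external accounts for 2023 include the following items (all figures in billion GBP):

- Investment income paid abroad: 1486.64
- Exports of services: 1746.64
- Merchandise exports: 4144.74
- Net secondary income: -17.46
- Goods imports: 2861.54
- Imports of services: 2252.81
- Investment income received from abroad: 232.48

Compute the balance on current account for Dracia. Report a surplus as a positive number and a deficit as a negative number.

-494.59

Goods balance = 4144.74 - 2861.54 = 1283.20
Services balance = 1746.64 - 2252.81 = -506.17
Trade balance (goods + services) = 1283.20 + (-506.17) = 777.03
Net primary income = 232.48 - 1486.64 = -1254.16
Net secondary income = -17.46
Current account = 777.03 + (-1254.16) + (-17.46) = -494.59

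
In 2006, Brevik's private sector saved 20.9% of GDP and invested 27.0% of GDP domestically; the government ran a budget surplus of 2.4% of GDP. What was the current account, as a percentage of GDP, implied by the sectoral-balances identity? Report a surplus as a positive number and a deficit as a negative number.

By the sectoral-balances identity, CA = (S_private - I) + (T - G).
Private balance = 20.9 - 27.0 = -6.1
Government balance (T - G) = 2.4
CA = -6.1 + 2.4 = -3.7

-3.7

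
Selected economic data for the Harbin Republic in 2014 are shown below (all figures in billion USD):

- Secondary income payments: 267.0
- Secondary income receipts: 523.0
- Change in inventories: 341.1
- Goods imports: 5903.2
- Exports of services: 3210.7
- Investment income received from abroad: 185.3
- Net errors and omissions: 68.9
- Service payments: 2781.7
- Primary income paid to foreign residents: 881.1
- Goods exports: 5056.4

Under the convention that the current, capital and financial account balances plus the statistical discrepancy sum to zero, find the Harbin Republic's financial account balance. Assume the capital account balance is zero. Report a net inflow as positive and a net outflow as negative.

Goods balance = 5056.4 - 5903.2 = -846.8
Services balance = 3210.7 - 2781.7 = 429.0
Trade balance (goods + services) = -846.8 + 429.0 = -417.8
Net primary income = 185.3 - 881.1 = -695.8
Net secondary income = 523.0 - 267.0 = 256.0
Current account = -417.8 + (-695.8) + 256.0 = -857.6
Financial account = -(-857.6 + 68.9) = 788.7

788.7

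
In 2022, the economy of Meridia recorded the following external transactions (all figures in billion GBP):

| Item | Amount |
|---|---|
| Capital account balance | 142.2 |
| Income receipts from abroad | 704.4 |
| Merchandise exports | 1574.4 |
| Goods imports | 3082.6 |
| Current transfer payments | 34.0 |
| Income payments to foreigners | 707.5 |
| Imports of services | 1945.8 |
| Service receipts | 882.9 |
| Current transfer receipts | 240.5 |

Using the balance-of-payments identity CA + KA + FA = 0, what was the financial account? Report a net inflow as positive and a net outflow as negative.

2225.5

Goods balance = 1574.4 - 3082.6 = -1508.2
Services balance = 882.9 - 1945.8 = -1062.9
Trade balance (goods + services) = -1508.2 + (-1062.9) = -2571.1
Net primary income = 704.4 - 707.5 = -3.1
Net secondary income = 240.5 - 34.0 = 206.5
Current account = -2571.1 + (-3.1) + 206.5 = -2367.7
Financial account = -(-2367.7 + 142.2) = 2225.5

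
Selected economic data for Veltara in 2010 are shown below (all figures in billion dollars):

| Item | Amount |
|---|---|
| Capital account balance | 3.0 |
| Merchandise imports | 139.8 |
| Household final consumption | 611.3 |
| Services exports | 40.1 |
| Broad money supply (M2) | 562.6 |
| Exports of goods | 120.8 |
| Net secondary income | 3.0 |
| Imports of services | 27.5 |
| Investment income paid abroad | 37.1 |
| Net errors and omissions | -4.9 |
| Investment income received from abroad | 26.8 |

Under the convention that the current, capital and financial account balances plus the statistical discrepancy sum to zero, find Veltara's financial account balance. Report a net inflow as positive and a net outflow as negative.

15.6

Goods balance = 120.8 - 139.8 = -19.0
Services balance = 40.1 - 27.5 = 12.6
Trade balance (goods + services) = -19.0 + 12.6 = -6.4
Net primary income = 26.8 - 37.1 = -10.3
Net secondary income = 3.0
Current account = -6.4 + (-10.3) + 3.0 = -13.7
Financial account = -(-13.7 + 3.0 + (-4.9)) = 15.6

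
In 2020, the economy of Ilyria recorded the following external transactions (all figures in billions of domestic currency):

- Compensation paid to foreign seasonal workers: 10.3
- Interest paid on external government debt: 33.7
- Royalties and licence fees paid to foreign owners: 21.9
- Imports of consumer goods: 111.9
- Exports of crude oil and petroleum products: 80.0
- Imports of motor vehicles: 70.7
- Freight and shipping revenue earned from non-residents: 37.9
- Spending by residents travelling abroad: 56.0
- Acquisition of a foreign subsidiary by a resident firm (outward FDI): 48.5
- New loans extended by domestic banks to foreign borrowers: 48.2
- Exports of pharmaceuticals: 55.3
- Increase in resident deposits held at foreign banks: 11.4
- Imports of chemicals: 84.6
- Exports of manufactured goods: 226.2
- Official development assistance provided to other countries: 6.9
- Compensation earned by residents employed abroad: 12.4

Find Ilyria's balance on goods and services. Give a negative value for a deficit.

54.3

Goods: -111.9 + 80.0 + 226.2 - 84.6 - 70.7 + 55.3 = 94.3
Services: -21.9 + 37.9 - 56.0 = -40.0
Trade balance = 94.3 + (-40.0) = 54.3
(Excluded from the trade balance — primary income: compensation paid to foreign seasonal workers 10.3, interest paid on external government debt 33.7, compensation earned by residents employed abroad 12.4; financial account: acquisition of a foreign subsidiary by a resident firm (outward FDI) 48.5, new loans extended by domestic banks to foreign borrowers 48.2, increase in resident deposits held at foreign banks 11.4; secondary income: official development assistance provided to other countries 6.9.)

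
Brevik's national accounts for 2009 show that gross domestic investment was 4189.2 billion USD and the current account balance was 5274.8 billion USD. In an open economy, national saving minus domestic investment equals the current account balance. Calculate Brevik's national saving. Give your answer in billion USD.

S - I = CA (net lending to the rest of the world).
S = I + CA = 4189.2 + 5274.8 = 9464.0

9464.0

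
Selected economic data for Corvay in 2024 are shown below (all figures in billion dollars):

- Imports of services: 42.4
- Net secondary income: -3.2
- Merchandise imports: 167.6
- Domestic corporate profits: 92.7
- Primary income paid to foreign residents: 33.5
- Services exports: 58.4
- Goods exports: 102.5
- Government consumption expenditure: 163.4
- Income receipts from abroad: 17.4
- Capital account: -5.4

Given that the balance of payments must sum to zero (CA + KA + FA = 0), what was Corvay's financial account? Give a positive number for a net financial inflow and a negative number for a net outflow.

Goods balance = 102.5 - 167.6 = -65.1
Services balance = 58.4 - 42.4 = 16.0
Trade balance (goods + services) = -65.1 + 16.0 = -49.1
Net primary income = 17.4 - 33.5 = -16.1
Net secondary income = -3.2
Current account = -49.1 + (-16.1) + (-3.2) = -68.4
Financial account = -(-68.4 + (-5.4)) = 73.8

73.8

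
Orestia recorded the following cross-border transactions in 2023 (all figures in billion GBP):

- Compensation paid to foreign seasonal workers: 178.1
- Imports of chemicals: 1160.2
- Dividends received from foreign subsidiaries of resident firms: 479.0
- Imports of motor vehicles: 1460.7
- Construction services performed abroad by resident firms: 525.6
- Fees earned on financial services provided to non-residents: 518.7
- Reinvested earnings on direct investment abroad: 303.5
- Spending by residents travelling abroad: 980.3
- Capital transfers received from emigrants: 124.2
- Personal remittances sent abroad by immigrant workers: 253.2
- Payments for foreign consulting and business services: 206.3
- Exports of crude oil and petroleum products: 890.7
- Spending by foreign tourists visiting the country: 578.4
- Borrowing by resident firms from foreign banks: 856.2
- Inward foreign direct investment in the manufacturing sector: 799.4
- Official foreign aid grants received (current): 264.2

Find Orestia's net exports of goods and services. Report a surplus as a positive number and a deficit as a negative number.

-1294.1

Goods: 890.7 - 1160.2 - 1460.7 = -1730.2
Services: 525.6 + 578.4 - 206.3 - 980.3 + 518.7 = 436.1
Trade balance = -1730.2 + 436.1 = -1294.1
(Excluded from the trade balance — primary income: compensation paid to foreign seasonal workers 178.1, dividends received from foreign subsidiaries of resident firms 479.0, reinvested earnings on direct investment abroad 303.5; capital account: capital transfers received from emigrants 124.2; secondary income: personal remittances sent abroad by immigrant workers 253.2, official foreign aid grants received (current) 264.2; financial account: borrowing by resident firms from foreign banks 856.2, inward foreign direct investment in the manufacturing sector 799.4.)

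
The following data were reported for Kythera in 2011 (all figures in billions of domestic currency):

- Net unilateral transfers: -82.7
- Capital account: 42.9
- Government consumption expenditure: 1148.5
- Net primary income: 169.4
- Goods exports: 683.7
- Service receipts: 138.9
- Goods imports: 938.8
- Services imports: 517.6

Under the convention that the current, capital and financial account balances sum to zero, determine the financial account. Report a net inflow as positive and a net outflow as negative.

Goods balance = 683.7 - 938.8 = -255.1
Services balance = 138.9 - 517.6 = -378.7
Trade balance (goods + services) = -255.1 + (-378.7) = -633.8
Net primary income = 169.4
Net secondary income = -82.7
Current account = -633.8 + 169.4 + (-82.7) = -547.1
Financial account = -(-547.1 + 42.9) = 504.2

504.2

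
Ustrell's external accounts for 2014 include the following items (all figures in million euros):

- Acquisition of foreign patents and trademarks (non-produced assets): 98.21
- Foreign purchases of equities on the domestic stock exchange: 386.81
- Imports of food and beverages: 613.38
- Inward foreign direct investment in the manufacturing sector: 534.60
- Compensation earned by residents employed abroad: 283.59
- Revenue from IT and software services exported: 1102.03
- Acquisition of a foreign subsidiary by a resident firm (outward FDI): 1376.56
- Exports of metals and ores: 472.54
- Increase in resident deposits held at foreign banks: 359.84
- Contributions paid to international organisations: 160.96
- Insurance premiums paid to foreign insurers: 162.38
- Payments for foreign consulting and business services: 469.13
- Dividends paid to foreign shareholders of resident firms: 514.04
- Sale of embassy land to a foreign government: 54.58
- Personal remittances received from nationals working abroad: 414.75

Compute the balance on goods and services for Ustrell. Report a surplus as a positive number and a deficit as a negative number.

329.68

Goods: -613.38 + 472.54 = -140.84
Services: -469.13 - 162.38 + 1102.03 = 470.52
Trade balance = -140.84 + 470.52 = 329.68
(Excluded from the trade balance — capital account: acquisition of foreign patents and trademarks (non-produced assets) 98.21, sale of embassy land to a foreign government 54.58; financial account: foreign purchases of equities on the domestic stock exchange 386.81, inward foreign direct investment in the manufacturing sector 534.60, acquisition of a foreign subsidiary by a resident firm (outward FDI) 1376.56, increase in resident deposits held at foreign banks 359.84; primary income: compensation earned by residents employed abroad 283.59, dividends paid to foreign shareholders of resident firms 514.04; secondary income: contributions paid to international organisations 160.96, personal remittances received from nationals working abroad 414.75.)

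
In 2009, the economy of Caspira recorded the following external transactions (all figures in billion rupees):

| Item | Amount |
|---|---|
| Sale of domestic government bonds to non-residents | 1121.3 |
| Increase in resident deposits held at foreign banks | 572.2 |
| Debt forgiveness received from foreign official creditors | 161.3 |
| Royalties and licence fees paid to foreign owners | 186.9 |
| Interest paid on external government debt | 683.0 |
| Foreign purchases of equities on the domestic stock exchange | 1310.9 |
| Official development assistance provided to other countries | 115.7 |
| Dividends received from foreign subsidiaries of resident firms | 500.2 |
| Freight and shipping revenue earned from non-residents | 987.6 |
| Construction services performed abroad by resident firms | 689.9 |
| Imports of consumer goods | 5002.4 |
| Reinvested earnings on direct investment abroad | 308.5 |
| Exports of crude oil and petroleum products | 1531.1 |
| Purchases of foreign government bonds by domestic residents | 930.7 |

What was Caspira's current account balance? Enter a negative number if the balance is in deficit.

-1970.7

Goods: 1531.1 - 5002.4 = -3471.3
Services: 987.6 + 689.9 - 186.9 = 1490.6
Primary income: -683.0 + 308.5 + 500.2 = 125.7
Secondary income: -115.7
Current account = (-3471.3) + 1490.6 + 125.7 + (-115.7) = -1970.7
(Excluded from the current account — financial account: sale of domestic government bonds to non-residents 1121.3, increase in resident deposits held at foreign banks 572.2, foreign purchases of equities on the domestic stock exchange 1310.9, purchases of foreign government bonds by domestic residents 930.7; capital account: debt forgiveness received from foreign official creditors 161.3.)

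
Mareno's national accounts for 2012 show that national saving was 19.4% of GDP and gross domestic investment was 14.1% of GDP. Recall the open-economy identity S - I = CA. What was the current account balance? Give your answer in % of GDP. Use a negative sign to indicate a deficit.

5.3

CA = S - I = 19.4 - 14.1 = 5.3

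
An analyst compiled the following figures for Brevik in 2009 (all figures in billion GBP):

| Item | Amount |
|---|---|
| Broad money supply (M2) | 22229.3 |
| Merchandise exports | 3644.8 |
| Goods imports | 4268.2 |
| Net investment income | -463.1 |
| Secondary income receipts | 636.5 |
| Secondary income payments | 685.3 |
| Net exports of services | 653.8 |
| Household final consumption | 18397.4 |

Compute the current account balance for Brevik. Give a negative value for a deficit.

-481.5

Goods balance = 3644.8 - 4268.2 = -623.4
Services balance = 653.8
Trade balance (goods + services) = -623.4 + 653.8 = 30.4
Net primary income = -463.1
Net secondary income = 636.5 - 685.3 = -48.8
Current account = 30.4 + (-463.1) + (-48.8) = -481.5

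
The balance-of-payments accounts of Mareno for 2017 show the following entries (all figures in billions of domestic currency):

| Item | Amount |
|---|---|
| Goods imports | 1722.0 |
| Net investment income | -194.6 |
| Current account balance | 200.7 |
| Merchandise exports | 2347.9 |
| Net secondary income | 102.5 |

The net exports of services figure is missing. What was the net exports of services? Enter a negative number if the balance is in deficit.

-333.1

Current account = goods balance + services balance + net primary income + net secondary income
Sum of the known components = 533.8
Net exports of services = CA - (known components) = 200.7 - 533.8 = -333.1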